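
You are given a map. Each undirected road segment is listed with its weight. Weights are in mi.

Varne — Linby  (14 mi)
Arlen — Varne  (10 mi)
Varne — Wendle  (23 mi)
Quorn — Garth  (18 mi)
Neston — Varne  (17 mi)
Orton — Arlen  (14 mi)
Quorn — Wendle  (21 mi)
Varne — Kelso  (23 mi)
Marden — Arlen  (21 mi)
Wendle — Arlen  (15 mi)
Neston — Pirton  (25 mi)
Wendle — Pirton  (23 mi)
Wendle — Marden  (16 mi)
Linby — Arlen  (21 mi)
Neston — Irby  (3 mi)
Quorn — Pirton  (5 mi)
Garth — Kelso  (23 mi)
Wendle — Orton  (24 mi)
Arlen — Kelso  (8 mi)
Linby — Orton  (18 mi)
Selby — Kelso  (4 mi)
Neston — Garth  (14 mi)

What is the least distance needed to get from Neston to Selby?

39 mi

Shortest distances from Neston:
Neston: 0
Irby: 3  (via Neston)
Garth: 14  (via Neston)
Varne: 17  (via Neston)
Pirton: 25  (via Neston)
Arlen: 27  (via Varne)
Quorn: 30  (via Pirton)
Linby: 31  (via Varne)
Kelso: 35  (via Arlen)
Selby: 39  (via Kelso)
Shortest route: Neston → Varne → Arlen → Kelso → Selby = 39 mi.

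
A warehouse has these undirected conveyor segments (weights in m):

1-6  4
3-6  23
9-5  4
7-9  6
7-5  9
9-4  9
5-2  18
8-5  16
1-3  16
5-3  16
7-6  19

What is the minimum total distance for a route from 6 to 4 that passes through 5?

Best 6 to 5: 6 → 7 → 5 costing 28
Best 5 to 4: 5 → 9 → 4 costing 13
Total via 5: 28 + 13 = 41 m.

41 m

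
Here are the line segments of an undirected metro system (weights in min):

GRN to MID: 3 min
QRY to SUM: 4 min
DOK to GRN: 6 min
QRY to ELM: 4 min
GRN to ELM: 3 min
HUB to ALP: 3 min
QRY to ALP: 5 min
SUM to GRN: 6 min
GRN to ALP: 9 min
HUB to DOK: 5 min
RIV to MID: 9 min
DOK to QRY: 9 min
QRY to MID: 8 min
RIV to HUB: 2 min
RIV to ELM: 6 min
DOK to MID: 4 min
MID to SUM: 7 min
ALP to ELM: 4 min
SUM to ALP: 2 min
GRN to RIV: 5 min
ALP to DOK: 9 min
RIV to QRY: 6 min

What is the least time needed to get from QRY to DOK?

9 min

Compare a few routes:
QRY → MID → DOK: 8+4 = 12
QRY → DOK: 9 = 9
The minimum is 9 min via QRY → DOK.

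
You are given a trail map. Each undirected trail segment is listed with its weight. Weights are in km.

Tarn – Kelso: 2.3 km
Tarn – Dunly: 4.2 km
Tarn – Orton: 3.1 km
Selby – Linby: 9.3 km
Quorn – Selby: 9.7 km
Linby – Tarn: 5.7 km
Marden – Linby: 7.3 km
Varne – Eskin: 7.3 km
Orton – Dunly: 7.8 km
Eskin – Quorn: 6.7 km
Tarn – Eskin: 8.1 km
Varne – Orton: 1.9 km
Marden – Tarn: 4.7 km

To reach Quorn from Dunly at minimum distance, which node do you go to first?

Tarn

Compare a few routes:
Dunly - Tarn - Orton - Varne - Eskin - Quorn: 4.2+3.1+1.9+7.3+6.7 = 23.2
Dunly - Orton - Tarn - Eskin - Quorn: 7.8+3.1+8.1+6.7 = 25.7
Dunly - Orton - Varne - Eskin - Quorn: 7.8+1.9+7.3+6.7 = 23.7
Dunly - Tarn - Eskin - Quorn: 4.2+8.1+6.7 = 19
Cheapest is Dunly - Tarn - Eskin - Quorn at 19 km.
So from Dunly the first move is to Tarn.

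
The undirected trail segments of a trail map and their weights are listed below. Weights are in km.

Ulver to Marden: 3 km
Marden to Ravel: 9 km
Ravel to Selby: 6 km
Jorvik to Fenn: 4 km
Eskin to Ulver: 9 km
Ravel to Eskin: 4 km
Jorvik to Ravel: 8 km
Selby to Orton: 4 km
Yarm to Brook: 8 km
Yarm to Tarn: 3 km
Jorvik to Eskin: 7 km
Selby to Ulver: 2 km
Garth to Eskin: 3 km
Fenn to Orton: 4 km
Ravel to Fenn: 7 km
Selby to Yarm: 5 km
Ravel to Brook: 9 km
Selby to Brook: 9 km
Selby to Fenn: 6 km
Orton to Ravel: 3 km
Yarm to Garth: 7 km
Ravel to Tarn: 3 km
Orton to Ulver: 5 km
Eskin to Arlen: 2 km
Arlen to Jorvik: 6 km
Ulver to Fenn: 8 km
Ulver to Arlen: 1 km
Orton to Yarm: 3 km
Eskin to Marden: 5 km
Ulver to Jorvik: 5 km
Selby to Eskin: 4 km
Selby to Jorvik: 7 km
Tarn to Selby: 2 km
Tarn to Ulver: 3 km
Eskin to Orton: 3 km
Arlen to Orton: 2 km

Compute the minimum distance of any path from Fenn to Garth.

Candidate routes:
Fenn - Orton - Eskin - Garth: 4+3+3 = 10
Fenn - Orton - Arlen - Eskin - Garth: 4+2+2+3 = 11
The minimum is 10 km via Fenn - Orton - Eskin - Garth.

10 km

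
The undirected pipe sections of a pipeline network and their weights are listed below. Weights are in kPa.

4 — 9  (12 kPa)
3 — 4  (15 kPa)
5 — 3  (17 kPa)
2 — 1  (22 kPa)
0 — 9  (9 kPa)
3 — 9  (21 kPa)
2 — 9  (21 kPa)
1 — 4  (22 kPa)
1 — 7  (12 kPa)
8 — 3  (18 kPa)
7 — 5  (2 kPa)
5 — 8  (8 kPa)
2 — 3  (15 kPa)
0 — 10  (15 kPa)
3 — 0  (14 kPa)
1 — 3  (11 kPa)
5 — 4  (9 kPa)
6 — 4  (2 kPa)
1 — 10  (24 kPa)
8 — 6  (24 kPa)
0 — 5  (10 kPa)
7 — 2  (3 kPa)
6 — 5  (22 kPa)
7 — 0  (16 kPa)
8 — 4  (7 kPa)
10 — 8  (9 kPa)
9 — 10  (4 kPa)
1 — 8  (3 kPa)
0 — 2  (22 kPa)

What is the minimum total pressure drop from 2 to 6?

Candidate routes:
2–7–1–8–4–6: 3+12+3+7+2 = 27
2–7–5–6: 3+2+22 = 27
2–7–5–8–4–6: 3+2+8+7+2 = 22
2–7–5–4–6: 3+2+9+2 = 16
Cheapest is 2–7–5–4–6 at 16 kPa.

16 kPa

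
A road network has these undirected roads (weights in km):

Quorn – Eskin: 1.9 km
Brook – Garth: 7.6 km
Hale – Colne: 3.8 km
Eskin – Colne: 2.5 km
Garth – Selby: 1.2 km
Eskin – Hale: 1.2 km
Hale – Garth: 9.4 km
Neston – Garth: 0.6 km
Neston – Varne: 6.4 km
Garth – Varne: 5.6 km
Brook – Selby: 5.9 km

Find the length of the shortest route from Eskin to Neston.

Candidate routes:
Eskin → Colne → Hale → Garth → Neston: 2.5+3.8+9.4+0.6 = 16.3
Eskin → Hale → Garth → Neston: 1.2+9.4+0.6 = 11.2
The minimum is 11.2 km via Eskin → Hale → Garth → Neston.

11.2 km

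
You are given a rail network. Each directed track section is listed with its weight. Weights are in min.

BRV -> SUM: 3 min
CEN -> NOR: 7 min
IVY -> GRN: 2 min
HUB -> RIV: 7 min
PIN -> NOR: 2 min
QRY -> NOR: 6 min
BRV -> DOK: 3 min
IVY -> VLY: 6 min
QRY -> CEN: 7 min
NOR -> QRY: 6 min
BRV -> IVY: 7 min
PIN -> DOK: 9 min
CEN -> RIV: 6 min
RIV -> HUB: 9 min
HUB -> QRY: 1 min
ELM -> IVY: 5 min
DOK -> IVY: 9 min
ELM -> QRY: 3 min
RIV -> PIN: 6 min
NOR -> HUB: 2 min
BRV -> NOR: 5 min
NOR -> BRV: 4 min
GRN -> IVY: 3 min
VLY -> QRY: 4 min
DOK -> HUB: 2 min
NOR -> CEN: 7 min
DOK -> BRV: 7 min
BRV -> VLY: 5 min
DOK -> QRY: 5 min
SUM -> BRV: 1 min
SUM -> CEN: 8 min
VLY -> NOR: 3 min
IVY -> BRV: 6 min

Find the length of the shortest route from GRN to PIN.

27 min

Shortest distances from GRN:
GRN: 0
IVY: 3  (via GRN)
VLY: 9  (via IVY)
BRV: 9  (via IVY)
NOR: 12  (via VLY)
DOK: 12  (via BRV)
SUM: 12  (via BRV)
QRY: 13  (via VLY)
HUB: 14  (via NOR)
CEN: 19  (via NOR)
RIV: 21  (via HUB)
PIN: 27  (via RIV)
Shortest route: GRN → IVY → VLY → NOR → HUB → RIV → PIN = 27 min.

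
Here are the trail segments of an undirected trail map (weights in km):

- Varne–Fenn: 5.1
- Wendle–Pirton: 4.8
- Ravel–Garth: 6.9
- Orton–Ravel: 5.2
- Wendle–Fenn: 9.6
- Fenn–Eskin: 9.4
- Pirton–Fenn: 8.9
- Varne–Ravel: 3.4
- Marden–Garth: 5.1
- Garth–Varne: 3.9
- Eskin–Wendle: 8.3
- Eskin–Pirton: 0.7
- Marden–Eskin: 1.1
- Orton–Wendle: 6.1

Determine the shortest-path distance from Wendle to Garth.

Running Dijkstra from Wendle:
Wendle: 0
Pirton: 4.8  (via Wendle)
Eskin: 5.5  (via Pirton)
Orton: 6.1  (via Wendle)
Marden: 6.6  (via Eskin)
Fenn: 9.6  (via Wendle)
Ravel: 11.3  (via Orton)
Garth: 11.7  (via Marden)
Shortest route: Wendle–Pirton–Eskin–Marden–Garth = 11.7 km.

11.7 km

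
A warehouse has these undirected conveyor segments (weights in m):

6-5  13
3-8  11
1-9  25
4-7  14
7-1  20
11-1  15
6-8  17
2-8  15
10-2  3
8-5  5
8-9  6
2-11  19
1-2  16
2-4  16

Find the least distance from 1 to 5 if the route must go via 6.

Shortest 1→6: 1–2–8–6 = 48
Shortest 6→5: 6–5 = 13
Total via 6: 48 + 13 = 61 m.

61 m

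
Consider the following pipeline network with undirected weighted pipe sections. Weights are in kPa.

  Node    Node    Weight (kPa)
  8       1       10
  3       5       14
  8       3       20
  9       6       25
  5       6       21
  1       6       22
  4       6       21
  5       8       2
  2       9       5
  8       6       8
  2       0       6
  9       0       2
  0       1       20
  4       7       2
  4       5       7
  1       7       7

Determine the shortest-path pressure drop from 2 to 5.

Settle nodes by increasing distance from 2:
2: 0
9: 5  (via 2)
0: 6  (via 2)
1: 26  (via 0)
6: 30  (via 9)
7: 33  (via 1)
4: 35  (via 7)
8: 36  (via 1)
5: 38  (via 8)
Shortest route: 2 → 0 → 1 → 8 → 5 = 38 kPa.

38 kPa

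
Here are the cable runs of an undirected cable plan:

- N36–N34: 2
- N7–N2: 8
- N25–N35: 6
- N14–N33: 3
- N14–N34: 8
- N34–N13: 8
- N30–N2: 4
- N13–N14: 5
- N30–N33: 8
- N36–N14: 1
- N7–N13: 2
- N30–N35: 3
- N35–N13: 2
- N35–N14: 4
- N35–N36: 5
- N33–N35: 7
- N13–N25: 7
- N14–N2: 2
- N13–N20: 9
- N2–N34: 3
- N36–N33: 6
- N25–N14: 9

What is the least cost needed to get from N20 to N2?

16

Shortest distances from N20:
N20: 0
N13: 9  (via N20)
N7: 11  (via N13)
N35: 11  (via N13)
N30: 14  (via N35)
N14: 14  (via N13)
N36: 15  (via N14)
N2: 16  (via N14)
Shortest route: N20 → N13 → N14 → N2 = 16.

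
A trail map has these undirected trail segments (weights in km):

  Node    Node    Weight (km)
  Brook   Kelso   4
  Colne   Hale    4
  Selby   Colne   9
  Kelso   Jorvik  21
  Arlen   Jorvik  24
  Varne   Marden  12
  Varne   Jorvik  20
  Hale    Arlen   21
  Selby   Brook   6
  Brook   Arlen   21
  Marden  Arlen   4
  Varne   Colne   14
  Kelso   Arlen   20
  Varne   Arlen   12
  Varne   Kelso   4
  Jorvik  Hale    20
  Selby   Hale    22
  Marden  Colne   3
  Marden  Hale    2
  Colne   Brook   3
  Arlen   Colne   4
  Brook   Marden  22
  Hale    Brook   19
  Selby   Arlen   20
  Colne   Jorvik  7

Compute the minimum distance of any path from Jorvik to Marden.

10 km

Candidate routes:
Jorvik - Colne - Marden: 7+3 = 10
Jorvik - Colne - Hale - Marden: 7+4+2 = 13
The minimum is 10 km via Jorvik - Colne - Marden.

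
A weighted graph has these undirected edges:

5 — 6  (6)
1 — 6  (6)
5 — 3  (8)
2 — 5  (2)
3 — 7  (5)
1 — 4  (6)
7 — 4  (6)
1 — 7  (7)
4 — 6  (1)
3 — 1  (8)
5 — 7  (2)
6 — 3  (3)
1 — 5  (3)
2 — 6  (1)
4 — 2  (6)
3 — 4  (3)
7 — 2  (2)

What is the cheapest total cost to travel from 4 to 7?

Settle nodes by increasing distance from 4:
4: 0
6: 1  (via 4)
2: 2  (via 6)
3: 3  (via 4)
5: 4  (via 2)
7: 4  (via 2)
Shortest route: 4–6–2–7 = 4.

4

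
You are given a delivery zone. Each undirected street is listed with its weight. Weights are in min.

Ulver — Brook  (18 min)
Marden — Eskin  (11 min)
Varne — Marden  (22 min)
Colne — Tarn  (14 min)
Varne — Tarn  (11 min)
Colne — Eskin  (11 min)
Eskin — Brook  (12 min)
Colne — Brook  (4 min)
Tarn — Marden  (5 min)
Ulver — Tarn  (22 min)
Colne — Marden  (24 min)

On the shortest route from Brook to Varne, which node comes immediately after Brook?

Enumerating some paths:
Brook–Eskin–Marden–Tarn–Varne: 12+11+5+11 = 39
Brook–Colne–Eskin–Marden–Tarn–Varne: 4+11+11+5+11 = 42
Brook–Colne–Tarn–Varne: 4+14+11 = 29
Cheapest is Brook–Colne–Tarn–Varne at 29 min.
So from Brook the first move is to Colne.

Colne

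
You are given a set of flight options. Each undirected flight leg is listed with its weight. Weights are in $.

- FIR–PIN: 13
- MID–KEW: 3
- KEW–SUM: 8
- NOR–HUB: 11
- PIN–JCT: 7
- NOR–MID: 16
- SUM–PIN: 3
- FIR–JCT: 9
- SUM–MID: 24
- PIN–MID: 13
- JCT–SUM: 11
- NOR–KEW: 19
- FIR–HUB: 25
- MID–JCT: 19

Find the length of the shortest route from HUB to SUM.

$38

Shortest distances from HUB:
HUB: 0
NOR: 11  (via HUB)
FIR: 25  (via HUB)
MID: 27  (via NOR)
KEW: 30  (via NOR)
JCT: 34  (via FIR)
SUM: 38  (via KEW)
Shortest route: HUB–NOR–KEW–SUM = $38.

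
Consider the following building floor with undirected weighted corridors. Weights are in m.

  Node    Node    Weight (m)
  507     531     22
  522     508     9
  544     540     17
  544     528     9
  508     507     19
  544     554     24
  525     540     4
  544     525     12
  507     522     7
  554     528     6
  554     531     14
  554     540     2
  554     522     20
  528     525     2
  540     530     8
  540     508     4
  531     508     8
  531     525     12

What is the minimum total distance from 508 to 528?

10 m

Settle nodes by increasing distance from 508:
508: 0
540: 4  (via 508)
554: 6  (via 540)
531: 8  (via 508)
525: 8  (via 540)
522: 9  (via 508)
528: 10  (via 525)
Shortest route: 508–540–525–528 = 10 m.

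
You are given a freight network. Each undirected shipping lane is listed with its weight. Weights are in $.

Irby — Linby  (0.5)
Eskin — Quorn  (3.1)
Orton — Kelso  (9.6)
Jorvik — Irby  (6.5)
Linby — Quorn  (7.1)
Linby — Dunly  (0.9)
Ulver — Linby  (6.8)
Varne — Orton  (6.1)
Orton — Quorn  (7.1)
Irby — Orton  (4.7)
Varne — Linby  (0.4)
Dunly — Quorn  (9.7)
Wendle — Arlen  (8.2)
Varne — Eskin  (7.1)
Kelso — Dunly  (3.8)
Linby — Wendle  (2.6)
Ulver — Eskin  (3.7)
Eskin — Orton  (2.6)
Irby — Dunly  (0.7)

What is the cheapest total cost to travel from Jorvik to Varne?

Enumerating some paths:
Jorvik–Irby–Linby–Varne: 6.5+0.5+0.4 = 7.4
Jorvik–Irby–Dunly–Linby–Varne: 6.5+0.7+0.9+0.4 = 8.5
Jorvik–Irby–Orton–Varne: 6.5+4.7+6.1 = 17.3
The minimum is $7.4 via Jorvik–Irby–Linby–Varne.

$7.4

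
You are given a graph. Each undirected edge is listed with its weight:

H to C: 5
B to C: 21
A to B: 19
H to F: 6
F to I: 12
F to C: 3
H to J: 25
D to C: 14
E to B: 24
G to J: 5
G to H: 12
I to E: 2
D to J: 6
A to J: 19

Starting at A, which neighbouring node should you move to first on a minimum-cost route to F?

J

Candidate routes:
A → J → G → H → F: 19+5+12+6 = 42
A → B → C → F: 19+21+3 = 43
Cheapest is A → J → G → H → F at 42.
So from A the first move is to J.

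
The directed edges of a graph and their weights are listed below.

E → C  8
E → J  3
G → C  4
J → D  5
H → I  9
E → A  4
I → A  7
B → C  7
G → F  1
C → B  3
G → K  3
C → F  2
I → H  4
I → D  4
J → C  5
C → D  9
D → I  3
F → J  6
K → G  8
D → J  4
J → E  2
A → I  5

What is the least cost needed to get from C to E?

Candidate routes:
C–D–J–E: 9+4+2 = 15
C–F–J–E: 2+6+2 = 10
The minimum is 10 via C–F–J–E.

10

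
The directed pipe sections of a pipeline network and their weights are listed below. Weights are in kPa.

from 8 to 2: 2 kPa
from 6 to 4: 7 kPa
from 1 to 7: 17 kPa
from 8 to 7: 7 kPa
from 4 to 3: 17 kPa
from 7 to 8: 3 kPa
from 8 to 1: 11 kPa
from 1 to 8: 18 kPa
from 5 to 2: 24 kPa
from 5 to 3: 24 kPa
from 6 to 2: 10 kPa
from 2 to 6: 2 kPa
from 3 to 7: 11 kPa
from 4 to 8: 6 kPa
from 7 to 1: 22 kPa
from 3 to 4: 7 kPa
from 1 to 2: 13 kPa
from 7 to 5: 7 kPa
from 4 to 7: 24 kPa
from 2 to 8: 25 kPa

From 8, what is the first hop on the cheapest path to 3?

Enumerating some paths:
8 → 1 → 2 → 6 → 4 → 3: 11+13+2+7+17 = 50
8 → 7 → 5 → 3: 7+7+24 = 38
8 → 2 → 6 → 4 → 3: 2+2+7+17 = 28
The minimum is 28 kPa via 8 → 2 → 6 → 4 → 3.
So from 8 the first move is to 2.

2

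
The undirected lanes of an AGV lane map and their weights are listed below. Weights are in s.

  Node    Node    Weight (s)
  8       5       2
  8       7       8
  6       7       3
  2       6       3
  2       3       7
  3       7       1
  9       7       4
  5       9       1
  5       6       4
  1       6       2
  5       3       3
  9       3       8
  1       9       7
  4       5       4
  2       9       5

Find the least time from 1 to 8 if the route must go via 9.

10 s

Best 1 to 9: 1–9 costing 7
Shortest 9→8: 9–5–8 = 3
Total via 9: 7 + 3 = 10 s.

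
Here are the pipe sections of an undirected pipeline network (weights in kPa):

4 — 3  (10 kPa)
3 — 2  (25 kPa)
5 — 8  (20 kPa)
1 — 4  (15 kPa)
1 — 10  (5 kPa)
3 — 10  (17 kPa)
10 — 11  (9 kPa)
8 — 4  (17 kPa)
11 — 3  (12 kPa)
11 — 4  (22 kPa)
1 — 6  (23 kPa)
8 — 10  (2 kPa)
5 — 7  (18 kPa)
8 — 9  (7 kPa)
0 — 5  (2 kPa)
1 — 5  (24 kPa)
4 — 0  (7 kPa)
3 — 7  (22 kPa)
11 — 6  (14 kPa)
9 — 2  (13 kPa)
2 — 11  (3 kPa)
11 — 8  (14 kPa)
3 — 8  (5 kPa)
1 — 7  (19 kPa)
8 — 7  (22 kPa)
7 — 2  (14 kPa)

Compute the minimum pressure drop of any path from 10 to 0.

24 kPa

Shortest distances from 10:
10: 0
8: 2  (via 10)
1: 5  (via 10)
3: 7  (via 8)
9: 9  (via 8)
11: 9  (via 10)
2: 12  (via 11)
4: 17  (via 3)
5: 22  (via 8)
6: 23  (via 11)
0: 24  (via 4)
Shortest route: 10–8–3–4–0 = 24 kPa.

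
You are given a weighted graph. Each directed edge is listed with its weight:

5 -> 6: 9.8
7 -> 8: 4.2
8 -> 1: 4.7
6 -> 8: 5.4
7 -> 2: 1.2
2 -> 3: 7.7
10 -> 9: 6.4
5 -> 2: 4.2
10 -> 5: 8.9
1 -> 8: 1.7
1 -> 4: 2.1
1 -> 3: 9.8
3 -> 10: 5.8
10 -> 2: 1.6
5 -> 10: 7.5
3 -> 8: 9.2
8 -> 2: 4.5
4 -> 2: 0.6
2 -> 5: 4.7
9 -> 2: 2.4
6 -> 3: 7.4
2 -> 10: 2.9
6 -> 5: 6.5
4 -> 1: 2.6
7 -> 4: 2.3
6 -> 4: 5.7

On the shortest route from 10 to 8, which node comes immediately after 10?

Enumerating some paths:
10 → 5 → 6 → 8: 8.9+9.8+5.4 = 24.1
10 → 2 → 5 → 6 → 8: 1.6+4.7+9.8+5.4 = 21.5
10 → 2 → 3 → 8: 1.6+7.7+9.2 = 18.5
10 → 9 → 2 → 3 → 8: 6.4+2.4+7.7+9.2 = 25.7
The minimum is 18.5 via 10 → 2 → 3 → 8.
So from 10 the first move is to 2.

2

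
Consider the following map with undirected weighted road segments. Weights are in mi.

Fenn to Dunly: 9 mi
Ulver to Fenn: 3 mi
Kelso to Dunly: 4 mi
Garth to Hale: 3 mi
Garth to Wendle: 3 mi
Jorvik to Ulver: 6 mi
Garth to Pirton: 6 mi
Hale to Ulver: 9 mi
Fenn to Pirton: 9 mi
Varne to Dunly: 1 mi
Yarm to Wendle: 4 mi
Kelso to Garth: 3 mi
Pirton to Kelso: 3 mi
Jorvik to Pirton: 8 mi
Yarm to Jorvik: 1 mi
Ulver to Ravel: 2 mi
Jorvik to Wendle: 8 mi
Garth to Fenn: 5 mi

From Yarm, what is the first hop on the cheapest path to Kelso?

Wendle

Enumerating some paths:
Yarm–Wendle–Garth–Kelso: 4+3+3 = 10
Yarm–Jorvik–Pirton–Kelso: 1+8+3 = 12
Yarm–Wendle–Garth–Pirton–Kelso: 4+3+6+3 = 16
Yarm–Jorvik–Wendle–Garth–Kelso: 1+8+3+3 = 15
Cheapest is Yarm–Wendle–Garth–Kelso at 10 mi.
So from Yarm the first move is to Wendle.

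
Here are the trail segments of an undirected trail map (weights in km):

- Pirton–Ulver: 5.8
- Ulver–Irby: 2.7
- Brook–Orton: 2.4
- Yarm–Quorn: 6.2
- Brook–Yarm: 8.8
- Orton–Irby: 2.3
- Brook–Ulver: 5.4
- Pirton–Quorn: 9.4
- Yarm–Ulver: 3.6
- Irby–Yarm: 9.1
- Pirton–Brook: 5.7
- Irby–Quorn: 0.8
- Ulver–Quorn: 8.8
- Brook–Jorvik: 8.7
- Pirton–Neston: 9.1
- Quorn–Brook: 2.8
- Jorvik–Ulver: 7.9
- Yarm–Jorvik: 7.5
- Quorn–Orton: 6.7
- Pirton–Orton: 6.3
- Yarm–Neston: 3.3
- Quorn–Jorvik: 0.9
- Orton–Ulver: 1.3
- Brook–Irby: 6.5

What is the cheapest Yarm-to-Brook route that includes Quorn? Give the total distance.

9 km

Best Yarm to Quorn: Yarm–Quorn costing 6.2
Shortest Quorn→Brook: Quorn–Brook = 2.8
Total via Quorn: 6.2 + 2.8 = 9 km.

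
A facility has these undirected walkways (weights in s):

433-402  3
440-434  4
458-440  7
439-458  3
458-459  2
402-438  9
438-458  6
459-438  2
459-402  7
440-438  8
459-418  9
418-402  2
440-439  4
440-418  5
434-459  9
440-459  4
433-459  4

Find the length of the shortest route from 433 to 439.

9 s

Enumerating some paths:
433 - 459 - 458 - 439: 4+2+3 = 9
433 - 402 - 418 - 440 - 439: 3+2+5+4 = 14
433 - 402 - 459 - 458 - 439: 3+7+2+3 = 15
433 - 459 - 440 - 439: 4+4+4 = 12
The minimum is 9 s via 433 - 459 - 458 - 439.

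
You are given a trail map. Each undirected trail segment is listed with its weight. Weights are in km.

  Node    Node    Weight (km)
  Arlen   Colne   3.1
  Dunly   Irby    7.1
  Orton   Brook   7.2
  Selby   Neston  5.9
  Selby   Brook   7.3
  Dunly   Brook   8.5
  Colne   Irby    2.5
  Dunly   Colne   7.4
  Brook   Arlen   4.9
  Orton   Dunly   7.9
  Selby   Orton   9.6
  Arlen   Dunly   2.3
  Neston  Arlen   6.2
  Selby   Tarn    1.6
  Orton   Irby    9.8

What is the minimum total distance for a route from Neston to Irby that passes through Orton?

25.3 km

Best Neston to Orton: Neston → Selby → Orton costing 15.5
Best Orton to Irby: Orton → Irby costing 9.8
Total via Orton: 15.5 + 9.8 = 25.3 km.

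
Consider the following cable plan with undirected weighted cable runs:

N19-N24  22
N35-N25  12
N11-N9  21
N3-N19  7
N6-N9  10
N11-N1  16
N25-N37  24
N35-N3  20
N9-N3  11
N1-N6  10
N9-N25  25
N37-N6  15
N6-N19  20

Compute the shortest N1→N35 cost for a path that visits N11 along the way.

68

Shortest N1→N11: N1 → N11 = 16
Shortest N11→N35: N11 → N9 → N3 → N35 = 52
Total via N11: 16 + 52 = 68.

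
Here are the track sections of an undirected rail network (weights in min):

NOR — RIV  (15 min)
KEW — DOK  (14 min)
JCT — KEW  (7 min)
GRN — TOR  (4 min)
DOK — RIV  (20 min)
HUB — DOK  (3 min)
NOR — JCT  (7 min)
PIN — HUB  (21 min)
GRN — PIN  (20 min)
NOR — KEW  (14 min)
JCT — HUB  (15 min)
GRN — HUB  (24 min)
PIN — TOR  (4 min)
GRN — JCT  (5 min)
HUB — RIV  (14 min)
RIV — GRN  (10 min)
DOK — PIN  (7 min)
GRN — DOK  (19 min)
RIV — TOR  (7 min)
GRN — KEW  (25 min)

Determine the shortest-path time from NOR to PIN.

Enumerating some paths:
NOR → JCT → GRN → TOR → PIN: 7+5+4+4 = 20
NOR → JCT → HUB → DOK → PIN: 7+15+3+7 = 32
NOR → RIV → TOR → PIN: 15+7+4 = 26
Cheapest is NOR → JCT → GRN → TOR → PIN at 20 min.

20 min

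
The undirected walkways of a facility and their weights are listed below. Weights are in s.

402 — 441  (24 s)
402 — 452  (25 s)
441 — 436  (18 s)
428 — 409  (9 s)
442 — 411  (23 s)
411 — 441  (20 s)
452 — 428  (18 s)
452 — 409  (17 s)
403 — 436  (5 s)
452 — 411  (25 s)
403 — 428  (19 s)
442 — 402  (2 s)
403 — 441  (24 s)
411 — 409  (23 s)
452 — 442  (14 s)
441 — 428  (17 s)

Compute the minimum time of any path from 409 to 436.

33 s

Settle nodes by increasing distance from 409:
409: 0
428: 9  (via 409)
452: 17  (via 409)
411: 23  (via 409)
441: 26  (via 428)
403: 28  (via 428)
442: 31  (via 452)
436: 33  (via 403)
Shortest route: 409 → 428 → 403 → 436 = 33 s.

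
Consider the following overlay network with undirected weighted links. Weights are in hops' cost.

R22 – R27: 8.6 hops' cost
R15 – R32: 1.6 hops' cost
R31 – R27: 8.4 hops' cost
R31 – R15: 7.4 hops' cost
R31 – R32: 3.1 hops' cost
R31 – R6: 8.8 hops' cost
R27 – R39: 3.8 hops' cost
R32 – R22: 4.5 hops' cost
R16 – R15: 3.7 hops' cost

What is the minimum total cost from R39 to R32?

15.3 hops' cost

Settle nodes by increasing distance from R39:
R39: 0
R27: 3.8  (via R39)
R31: 12.2  (via R27)
R22: 12.4  (via R27)
R32: 15.3  (via R31)
Shortest route: R39 → R27 → R31 → R32 = 15.3 hops' cost.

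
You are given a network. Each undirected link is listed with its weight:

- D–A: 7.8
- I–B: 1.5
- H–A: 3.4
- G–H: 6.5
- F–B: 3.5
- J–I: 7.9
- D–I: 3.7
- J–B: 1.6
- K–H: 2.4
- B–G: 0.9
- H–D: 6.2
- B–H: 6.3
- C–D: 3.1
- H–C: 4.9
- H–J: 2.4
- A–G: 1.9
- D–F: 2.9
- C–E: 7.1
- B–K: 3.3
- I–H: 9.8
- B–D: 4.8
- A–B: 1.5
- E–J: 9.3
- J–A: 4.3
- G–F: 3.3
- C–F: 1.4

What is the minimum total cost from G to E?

Candidate routes:
G - B - F - C - E: 0.9+3.5+1.4+7.1 = 12.9
G - B - J - E: 0.9+1.6+9.3 = 11.8
The minimum is 11.8 via G - B - J - E.

11.8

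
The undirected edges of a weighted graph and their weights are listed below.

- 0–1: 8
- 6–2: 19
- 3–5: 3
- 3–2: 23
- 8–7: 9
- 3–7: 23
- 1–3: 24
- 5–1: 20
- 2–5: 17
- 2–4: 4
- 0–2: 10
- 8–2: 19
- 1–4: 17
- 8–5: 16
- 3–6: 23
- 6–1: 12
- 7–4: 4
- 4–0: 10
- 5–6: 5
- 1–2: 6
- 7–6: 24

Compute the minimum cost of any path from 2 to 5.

17

Settle nodes by increasing distance from 2:
2: 0
4: 4  (via 2)
1: 6  (via 2)
7: 8  (via 4)
0: 10  (via 2)
5: 17  (via 2)
Shortest route: 2–5 = 17.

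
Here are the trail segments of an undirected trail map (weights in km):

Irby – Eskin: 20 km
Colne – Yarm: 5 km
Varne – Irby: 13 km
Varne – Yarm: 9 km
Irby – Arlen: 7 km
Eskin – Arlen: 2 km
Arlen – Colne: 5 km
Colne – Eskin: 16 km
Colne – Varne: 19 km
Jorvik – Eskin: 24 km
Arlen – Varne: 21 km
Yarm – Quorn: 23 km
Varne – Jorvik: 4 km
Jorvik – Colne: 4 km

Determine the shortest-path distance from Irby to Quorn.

40 km

Enumerating some paths:
Irby–Varne–Jorvik–Colne–Yarm–Quorn: 13+4+4+5+23 = 49
Irby–Arlen–Colne–Jorvik–Varne–Yarm–Quorn: 7+5+4+4+9+23 = 52
Irby–Varne–Yarm–Quorn: 13+9+23 = 45
Irby–Arlen–Colne–Yarm–Quorn: 7+5+5+23 = 40
The minimum is 40 km via Irby–Arlen–Colne–Yarm–Quorn.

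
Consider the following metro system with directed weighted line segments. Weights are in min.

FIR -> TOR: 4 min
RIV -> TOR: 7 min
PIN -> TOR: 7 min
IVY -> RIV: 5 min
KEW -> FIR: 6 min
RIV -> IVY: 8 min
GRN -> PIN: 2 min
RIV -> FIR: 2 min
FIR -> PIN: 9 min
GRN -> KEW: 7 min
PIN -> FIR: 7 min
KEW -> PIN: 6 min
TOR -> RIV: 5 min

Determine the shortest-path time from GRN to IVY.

22 min

Running Dijkstra from GRN:
GRN: 0
PIN: 2  (via GRN)
KEW: 7  (via GRN)
TOR: 9  (via PIN)
FIR: 9  (via PIN)
RIV: 14  (via TOR)
IVY: 22  (via RIV)
Shortest route: GRN–PIN–TOR–RIV–IVY = 22 min.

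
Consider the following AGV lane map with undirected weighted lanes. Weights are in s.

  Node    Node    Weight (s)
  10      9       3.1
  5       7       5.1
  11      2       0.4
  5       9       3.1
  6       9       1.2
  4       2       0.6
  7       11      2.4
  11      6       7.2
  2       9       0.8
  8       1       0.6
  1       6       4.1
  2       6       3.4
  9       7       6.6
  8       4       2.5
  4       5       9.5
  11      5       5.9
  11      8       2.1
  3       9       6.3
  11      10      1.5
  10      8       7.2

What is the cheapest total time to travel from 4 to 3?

Settle nodes by increasing distance from 4:
4: 0
2: 0.6  (via 4)
11: 1  (via 2)
9: 1.4  (via 2)
8: 2.5  (via 4)
10: 2.5  (via 11)
6: 2.6  (via 9)
1: 3.1  (via 8)
7: 3.4  (via 11)
5: 4.5  (via 9)
3: 7.7  (via 9)
Shortest route: 4 → 2 → 9 → 3 = 7.7 s.

7.7 s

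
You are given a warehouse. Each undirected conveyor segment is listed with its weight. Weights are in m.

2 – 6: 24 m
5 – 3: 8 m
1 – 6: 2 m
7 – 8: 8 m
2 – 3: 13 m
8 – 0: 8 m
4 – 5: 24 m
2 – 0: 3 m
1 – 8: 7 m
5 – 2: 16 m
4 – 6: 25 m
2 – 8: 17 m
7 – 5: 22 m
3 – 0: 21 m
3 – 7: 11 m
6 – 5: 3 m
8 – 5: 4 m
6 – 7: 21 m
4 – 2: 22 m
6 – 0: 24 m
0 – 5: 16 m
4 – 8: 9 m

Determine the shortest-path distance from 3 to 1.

13 m

Enumerating some paths:
3 - 5 - 8 - 1: 8+4+7 = 19
3 - 5 - 6 - 1: 8+3+2 = 13
The minimum is 13 m via 3 - 5 - 6 - 1.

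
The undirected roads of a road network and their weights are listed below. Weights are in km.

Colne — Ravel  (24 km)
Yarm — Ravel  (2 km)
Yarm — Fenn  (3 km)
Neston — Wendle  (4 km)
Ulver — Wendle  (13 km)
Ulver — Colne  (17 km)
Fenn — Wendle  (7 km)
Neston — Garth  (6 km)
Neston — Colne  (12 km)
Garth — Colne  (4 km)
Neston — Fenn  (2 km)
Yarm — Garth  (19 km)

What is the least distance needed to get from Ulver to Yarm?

Compare a few routes:
Ulver–Wendle–Neston–Fenn–Yarm: 13+4+2+3 = 22
Ulver–Wendle–Fenn–Yarm: 13+7+3 = 23
Ulver–Colne–Garth–Neston–Fenn–Yarm: 17+4+6+2+3 = 32
Cheapest is Ulver–Wendle–Neston–Fenn–Yarm at 22 km.

22 km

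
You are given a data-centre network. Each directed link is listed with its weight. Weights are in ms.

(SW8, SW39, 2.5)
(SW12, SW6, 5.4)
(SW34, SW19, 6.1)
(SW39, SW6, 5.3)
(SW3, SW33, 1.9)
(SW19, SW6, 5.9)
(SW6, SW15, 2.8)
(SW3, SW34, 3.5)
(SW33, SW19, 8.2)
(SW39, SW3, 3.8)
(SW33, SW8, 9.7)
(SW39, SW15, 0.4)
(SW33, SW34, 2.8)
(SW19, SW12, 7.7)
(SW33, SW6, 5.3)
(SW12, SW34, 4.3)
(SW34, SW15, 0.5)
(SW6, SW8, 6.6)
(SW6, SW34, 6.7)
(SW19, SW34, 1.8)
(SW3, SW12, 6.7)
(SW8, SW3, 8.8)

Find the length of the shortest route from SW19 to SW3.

18.8 ms

Shortest distances from SW19:
SW19: 0
SW34: 1.8  (via SW19)
SW15: 2.3  (via SW34)
SW6: 5.9  (via SW19)
SW12: 7.7  (via SW19)
SW8: 12.5  (via SW6)
SW39: 15  (via SW8)
SW3: 18.8  (via SW39)
Shortest route: SW19 → SW6 → SW8 → SW39 → SW3 = 18.8 ms.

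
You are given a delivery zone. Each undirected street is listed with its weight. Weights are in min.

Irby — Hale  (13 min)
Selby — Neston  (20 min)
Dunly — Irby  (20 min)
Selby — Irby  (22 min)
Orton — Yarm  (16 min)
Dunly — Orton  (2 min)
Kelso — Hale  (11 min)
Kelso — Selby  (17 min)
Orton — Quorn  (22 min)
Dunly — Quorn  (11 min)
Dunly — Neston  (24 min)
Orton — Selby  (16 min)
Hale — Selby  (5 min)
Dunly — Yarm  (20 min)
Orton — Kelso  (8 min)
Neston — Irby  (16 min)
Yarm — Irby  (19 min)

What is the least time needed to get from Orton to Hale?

19 min

Compare a few routes:
Orton–Selby–Hale: 16+5 = 21
Orton–Kelso–Selby–Hale: 8+17+5 = 30
Orton–Kelso–Hale: 8+11 = 19
Orton–Dunly–Irby–Hale: 2+20+13 = 35
The minimum is 19 min via Orton–Kelso–Hale.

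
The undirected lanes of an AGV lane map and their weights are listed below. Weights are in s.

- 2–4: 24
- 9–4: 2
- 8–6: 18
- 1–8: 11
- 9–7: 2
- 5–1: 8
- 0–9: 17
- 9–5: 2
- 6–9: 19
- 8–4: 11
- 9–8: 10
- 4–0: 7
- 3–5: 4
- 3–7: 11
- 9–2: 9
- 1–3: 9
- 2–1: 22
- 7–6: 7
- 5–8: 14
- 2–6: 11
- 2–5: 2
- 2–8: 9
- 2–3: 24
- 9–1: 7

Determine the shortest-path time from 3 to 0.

Compare a few routes:
3 → 5 → 9 → 0: 4+2+17 = 23
3 → 5 → 9 → 4 → 0: 4+2+2+7 = 15
3 → 7 → 9 → 4 → 0: 11+2+2+7 = 22
Cheapest is 3 → 5 → 9 → 4 → 0 at 15 s.

15 s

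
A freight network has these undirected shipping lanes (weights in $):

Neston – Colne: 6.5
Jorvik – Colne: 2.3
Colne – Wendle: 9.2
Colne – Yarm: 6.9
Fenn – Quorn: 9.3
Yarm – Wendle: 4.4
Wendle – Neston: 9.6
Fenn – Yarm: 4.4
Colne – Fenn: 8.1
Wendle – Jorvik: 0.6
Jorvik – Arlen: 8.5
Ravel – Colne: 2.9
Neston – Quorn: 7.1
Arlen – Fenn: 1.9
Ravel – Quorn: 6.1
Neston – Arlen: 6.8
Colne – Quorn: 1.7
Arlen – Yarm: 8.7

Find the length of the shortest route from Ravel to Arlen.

$12.9

Compare a few routes:
Ravel → Colne → Jorvik → Arlen: 2.9+2.3+8.5 = 13.7
Ravel → Colne → Fenn → Arlen: 2.9+8.1+1.9 = 12.9
Cheapest is Ravel → Colne → Fenn → Arlen at $12.9.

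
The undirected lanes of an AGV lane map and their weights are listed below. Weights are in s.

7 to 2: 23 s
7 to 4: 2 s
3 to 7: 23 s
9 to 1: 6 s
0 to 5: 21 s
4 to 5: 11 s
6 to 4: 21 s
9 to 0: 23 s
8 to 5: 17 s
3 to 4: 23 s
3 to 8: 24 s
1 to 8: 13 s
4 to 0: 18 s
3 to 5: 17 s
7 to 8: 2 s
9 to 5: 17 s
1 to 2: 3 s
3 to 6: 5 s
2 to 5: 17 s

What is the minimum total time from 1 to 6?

38 s

Settle nodes by increasing distance from 1:
1: 0
2: 3  (via 1)
9: 6  (via 1)
8: 13  (via 1)
7: 15  (via 8)
4: 17  (via 7)
5: 20  (via 2)
0: 29  (via 9)
3: 37  (via 8)
6: 38  (via 4)
Shortest route: 1–8–7–4–6 = 38 s.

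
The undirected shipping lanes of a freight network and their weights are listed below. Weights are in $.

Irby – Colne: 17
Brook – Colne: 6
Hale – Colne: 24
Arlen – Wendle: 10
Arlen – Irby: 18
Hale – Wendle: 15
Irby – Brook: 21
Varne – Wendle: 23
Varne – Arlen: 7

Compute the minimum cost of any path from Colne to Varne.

Shortest distances from Colne:
Colne: 0
Brook: 6  (via Colne)
Irby: 17  (via Colne)
Hale: 24  (via Colne)
Arlen: 35  (via Irby)
Wendle: 39  (via Hale)
Varne: 42  (via Arlen)
Shortest route: Colne → Irby → Arlen → Varne = $42.

$42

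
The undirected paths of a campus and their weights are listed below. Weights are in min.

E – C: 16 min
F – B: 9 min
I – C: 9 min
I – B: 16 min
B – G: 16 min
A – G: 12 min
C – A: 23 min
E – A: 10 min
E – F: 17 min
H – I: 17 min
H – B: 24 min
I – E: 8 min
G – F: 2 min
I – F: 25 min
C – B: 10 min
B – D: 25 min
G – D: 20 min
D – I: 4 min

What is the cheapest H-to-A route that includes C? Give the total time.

Shortest H→C: H → I → C = 26
Shortest C→A: C → A = 23
Total via C: 26 + 23 = 49 min.

49 min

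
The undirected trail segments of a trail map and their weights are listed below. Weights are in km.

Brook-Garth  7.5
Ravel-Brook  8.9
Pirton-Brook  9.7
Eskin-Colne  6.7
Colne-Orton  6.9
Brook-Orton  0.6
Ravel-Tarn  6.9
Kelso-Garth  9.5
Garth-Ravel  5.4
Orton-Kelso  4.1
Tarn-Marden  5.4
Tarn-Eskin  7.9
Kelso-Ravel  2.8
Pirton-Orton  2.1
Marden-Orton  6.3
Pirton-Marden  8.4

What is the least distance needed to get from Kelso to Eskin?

17.6 km

Settle nodes by increasing distance from Kelso:
Kelso: 0
Ravel: 2.8  (via Kelso)
Orton: 4.1  (via Kelso)
Brook: 4.7  (via Orton)
Pirton: 6.2  (via Orton)
Garth: 8.2  (via Ravel)
Tarn: 9.7  (via Ravel)
Marden: 10.4  (via Orton)
Colne: 11  (via Orton)
Eskin: 17.6  (via Tarn)
Shortest route: Kelso–Ravel–Tarn–Eskin = 17.6 km.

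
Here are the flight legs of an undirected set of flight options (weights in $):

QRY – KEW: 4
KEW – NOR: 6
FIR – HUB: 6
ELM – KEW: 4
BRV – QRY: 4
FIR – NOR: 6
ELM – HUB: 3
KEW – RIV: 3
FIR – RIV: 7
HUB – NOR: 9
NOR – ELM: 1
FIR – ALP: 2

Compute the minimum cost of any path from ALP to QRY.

$16

Candidate routes:
ALP–FIR–RIV–KEW–QRY: 2+7+3+4 = 16
ALP–FIR–NOR–ELM–KEW–QRY: 2+6+1+4+4 = 17
The minimum is $16 via ALP–FIR–RIV–KEW–QRY.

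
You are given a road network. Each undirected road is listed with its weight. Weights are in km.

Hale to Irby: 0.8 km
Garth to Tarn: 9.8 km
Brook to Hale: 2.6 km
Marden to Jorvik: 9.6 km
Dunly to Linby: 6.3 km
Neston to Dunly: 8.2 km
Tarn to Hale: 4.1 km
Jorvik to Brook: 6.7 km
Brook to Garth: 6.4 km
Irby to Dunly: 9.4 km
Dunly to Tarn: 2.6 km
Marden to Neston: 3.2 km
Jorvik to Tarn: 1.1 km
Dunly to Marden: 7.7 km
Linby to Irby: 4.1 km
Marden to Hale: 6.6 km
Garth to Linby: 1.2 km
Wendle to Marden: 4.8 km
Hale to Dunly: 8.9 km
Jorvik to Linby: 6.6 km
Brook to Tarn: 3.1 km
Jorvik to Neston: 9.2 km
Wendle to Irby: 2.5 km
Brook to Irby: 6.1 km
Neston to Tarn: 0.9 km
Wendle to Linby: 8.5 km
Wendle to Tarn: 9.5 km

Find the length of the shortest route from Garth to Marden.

Enumerating some paths:
Garth - Brook - Tarn - Neston - Marden: 6.4+3.1+0.9+3.2 = 13.6
Garth - Linby - Jorvik - Tarn - Neston - Marden: 1.2+6.6+1.1+0.9+3.2 = 13
Garth - Linby - Irby - Hale - Marden: 1.2+4.1+0.8+6.6 = 12.7
Garth - Linby - Irby - Wendle - Marden: 1.2+4.1+2.5+4.8 = 12.6
Cheapest is Garth - Linby - Irby - Wendle - Marden at 12.6 km.

12.6 km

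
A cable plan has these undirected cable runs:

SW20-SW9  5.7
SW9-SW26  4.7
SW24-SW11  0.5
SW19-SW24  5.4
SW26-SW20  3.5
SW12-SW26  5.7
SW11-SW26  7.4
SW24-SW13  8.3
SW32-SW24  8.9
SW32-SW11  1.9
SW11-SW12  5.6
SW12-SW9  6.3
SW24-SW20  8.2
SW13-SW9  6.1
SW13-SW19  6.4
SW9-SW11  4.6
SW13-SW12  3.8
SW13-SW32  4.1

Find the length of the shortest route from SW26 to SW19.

Enumerating some paths:
SW26 - SW11 - SW24 - SW19: 7.4+0.5+5.4 = 13.3
SW26 - SW9 - SW11 - SW24 - SW19: 4.7+4.6+0.5+5.4 = 15.2
The minimum is 13.3 via SW26 - SW11 - SW24 - SW19.

13.3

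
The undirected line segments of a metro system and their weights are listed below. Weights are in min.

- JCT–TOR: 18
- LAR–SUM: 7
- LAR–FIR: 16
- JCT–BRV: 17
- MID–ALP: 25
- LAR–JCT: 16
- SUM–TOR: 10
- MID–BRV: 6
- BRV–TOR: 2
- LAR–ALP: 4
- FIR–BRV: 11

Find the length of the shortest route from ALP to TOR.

Enumerating some paths:
ALP → MID → BRV → TOR: 25+6+2 = 33
ALP → LAR → SUM → TOR: 4+7+10 = 21
The minimum is 21 min via ALP → LAR → SUM → TOR.

21 min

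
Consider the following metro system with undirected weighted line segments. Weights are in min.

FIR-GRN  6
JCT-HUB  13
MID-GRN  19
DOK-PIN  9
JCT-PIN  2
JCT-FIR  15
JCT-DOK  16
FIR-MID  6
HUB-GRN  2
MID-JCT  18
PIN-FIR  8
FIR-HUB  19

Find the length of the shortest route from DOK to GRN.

23 min

Settle nodes by increasing distance from DOK:
DOK: 0
PIN: 9  (via DOK)
JCT: 11  (via PIN)
FIR: 17  (via PIN)
MID: 23  (via FIR)
GRN: 23  (via FIR)
Shortest route: DOK → PIN → FIR → GRN = 23 min.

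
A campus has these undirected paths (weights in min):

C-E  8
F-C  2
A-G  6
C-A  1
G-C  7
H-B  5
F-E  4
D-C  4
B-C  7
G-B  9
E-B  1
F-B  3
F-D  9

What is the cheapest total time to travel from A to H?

Settle nodes by increasing distance from A:
A: 0
C: 1  (via A)
F: 3  (via C)
D: 5  (via C)
B: 6  (via F)
G: 6  (via A)
E: 7  (via F)
H: 11  (via B)
Shortest route: A → C → F → B → H = 11 min.

11 min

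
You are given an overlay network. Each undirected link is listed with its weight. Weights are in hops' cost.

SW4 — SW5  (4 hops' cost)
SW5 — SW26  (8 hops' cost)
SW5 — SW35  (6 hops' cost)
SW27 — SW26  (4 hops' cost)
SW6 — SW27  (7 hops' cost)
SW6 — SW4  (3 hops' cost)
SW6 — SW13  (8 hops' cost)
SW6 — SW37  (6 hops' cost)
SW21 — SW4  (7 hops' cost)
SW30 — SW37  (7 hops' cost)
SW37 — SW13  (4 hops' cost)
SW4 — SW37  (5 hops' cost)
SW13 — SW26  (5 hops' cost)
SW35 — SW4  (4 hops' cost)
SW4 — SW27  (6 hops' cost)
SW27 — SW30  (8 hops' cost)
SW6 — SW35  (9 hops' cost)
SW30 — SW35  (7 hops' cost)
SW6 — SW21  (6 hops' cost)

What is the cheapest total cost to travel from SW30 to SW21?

Shortest distances from SW30:
SW30: 0
SW35: 7  (via SW30)
SW37: 7  (via SW30)
SW27: 8  (via SW30)
SW13: 11  (via SW37)
SW4: 11  (via SW35)
SW26: 12  (via SW27)
SW5: 13  (via SW35)
SW6: 13  (via SW37)
SW21: 18  (via SW4)
Shortest route: SW30–SW35–SW4–SW21 = 18 hops' cost.

18 hops' cost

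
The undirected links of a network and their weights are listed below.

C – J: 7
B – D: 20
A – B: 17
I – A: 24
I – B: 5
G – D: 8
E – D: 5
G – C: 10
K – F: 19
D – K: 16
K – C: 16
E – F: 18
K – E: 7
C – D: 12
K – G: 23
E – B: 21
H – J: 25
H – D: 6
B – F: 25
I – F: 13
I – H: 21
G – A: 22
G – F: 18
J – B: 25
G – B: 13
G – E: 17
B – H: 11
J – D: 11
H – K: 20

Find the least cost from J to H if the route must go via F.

63

Shortest J→F: J → D → E → F = 34
Best F to H: F → I → B → H costing 29
Total via F: 34 + 29 = 63.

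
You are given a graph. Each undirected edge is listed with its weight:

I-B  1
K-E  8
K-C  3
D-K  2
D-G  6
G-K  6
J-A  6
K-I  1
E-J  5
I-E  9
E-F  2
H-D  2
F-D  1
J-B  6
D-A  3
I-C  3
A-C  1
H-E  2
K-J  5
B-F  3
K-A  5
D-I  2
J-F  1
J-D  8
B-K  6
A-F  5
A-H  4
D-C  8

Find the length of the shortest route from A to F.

Settle nodes by increasing distance from A:
A: 0
C: 1  (via A)
D: 3  (via A)
F: 4  (via D)
Shortest route: A–D–F = 4.

4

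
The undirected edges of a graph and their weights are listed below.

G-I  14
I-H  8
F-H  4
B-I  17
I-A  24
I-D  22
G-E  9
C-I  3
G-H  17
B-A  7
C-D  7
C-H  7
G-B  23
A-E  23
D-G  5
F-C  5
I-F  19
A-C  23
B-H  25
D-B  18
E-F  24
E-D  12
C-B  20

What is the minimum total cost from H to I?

8

Running Dijkstra from H:
H: 0
F: 4  (via H)
C: 7  (via H)
I: 8  (via H)
Shortest route: H–I = 8.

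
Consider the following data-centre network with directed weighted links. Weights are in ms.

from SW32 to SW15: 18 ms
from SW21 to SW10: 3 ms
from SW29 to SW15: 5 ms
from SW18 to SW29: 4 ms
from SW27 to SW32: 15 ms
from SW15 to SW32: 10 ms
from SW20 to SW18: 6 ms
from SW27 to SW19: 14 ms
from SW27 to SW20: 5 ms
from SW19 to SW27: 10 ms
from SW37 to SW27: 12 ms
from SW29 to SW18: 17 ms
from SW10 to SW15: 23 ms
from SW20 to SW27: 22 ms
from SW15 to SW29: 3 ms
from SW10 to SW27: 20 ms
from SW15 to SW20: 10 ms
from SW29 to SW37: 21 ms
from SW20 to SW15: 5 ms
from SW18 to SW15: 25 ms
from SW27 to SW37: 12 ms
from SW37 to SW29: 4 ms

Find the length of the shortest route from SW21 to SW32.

Compare a few routes:
SW21 → SW10 → SW27 → SW20 → SW15 → SW32: 3+20+5+5+10 = 43
SW21 → SW10 → SW27 → SW20 → SW18 → SW29 → SW15 → SW32: 3+20+5+6+4+5+10 = 53
SW21 → SW10 → SW15 → SW32: 3+23+10 = 36
SW21 → SW10 → SW27 → SW32: 3+20+15 = 38
Cheapest is SW21 → SW10 → SW15 → SW32 at 36 ms.

36 ms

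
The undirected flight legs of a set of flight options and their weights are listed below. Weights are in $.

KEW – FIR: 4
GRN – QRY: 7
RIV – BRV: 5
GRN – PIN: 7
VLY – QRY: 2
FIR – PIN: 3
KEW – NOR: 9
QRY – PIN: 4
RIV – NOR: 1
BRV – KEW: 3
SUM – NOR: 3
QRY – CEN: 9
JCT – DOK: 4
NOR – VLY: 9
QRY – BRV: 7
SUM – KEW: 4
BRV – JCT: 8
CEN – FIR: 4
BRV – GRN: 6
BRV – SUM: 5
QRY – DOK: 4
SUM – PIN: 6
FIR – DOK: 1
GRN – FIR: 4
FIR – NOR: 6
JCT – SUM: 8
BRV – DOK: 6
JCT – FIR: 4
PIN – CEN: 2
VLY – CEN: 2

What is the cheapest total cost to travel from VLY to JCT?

Enumerating some paths:
VLY - CEN - FIR - DOK - JCT: 2+4+1+4 = 11
VLY - CEN - PIN - FIR - JCT: 2+2+3+4 = 11
VLY - CEN - FIR - JCT: 2+4+4 = 10
VLY - QRY - DOK - FIR - JCT: 2+4+1+4 = 11
The minimum is $10 via VLY - CEN - FIR - JCT.

$10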